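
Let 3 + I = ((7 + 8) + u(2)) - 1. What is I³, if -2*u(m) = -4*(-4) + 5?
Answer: ⅛ ≈ 0.12500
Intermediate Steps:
u(m) = -21/2 (u(m) = -(-4*(-4) + 5)/2 = -(16 + 5)/2 = -½*21 = -21/2)
I = ½ (I = -3 + (((7 + 8) - 21/2) - 1) = -3 + ((15 - 21/2) - 1) = -3 + (9/2 - 1) = -3 + 7/2 = ½ ≈ 0.50000)
I³ = (½)³ = ⅛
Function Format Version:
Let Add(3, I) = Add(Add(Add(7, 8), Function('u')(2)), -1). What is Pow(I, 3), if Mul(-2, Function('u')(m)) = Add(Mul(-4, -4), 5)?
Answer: Rational(1, 8) ≈ 0.12500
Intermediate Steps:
Function('u')(m) = Rational(-21, 2) (Function('u')(m) = Mul(Rational(-1, 2), Add(Mul(-4, -4), 5)) = Mul(Rational(-1, 2), Add(16, 5)) = Mul(Rational(-1, 2), 21) = Rational(-21, 2))
I = Rational(1, 2) (I = Add(-3, Add(Add(Add(7, 8), Rational(-21, 2)), -1)) = Add(-3, Add(Add(15, Rational(-21, 2)), -1)) = Add(-3, Add(Rational(9, 2), -1)) = Add(-3, Rational(7, 2)) = Rational(1, 2) ≈ 0.50000)
Pow(I, 3) = Pow(Rational(1, 2), 3) = Rational(1, 8)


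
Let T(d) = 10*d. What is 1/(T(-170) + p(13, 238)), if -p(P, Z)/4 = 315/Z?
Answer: -17/28990 ≈ -0.00058641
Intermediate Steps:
p(P, Z) = -1260/Z
1/(T(-170) + p(13, 238)) = 1/(10*(-170) - 1260/238) = 1/(-1700 - 1260*1/238) = 1/(-1700 - 90/17) = 1/(-28990/17) = -17/28990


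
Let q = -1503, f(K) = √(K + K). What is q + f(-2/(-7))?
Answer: -1503 + 2*√7/7 ≈ -1502.2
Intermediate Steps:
f(K) = √2*√K (f(K) = √(2*K) = √2*√K)
q + f(-2/(-7)) = -1503 + √2*√(-2/(-7)) = -1503 + √2*√(-2*(-⅐)) = -1503 + √2*√(2/7) = -1503 + √2*(√14/7) = -1503 + 2*√7/7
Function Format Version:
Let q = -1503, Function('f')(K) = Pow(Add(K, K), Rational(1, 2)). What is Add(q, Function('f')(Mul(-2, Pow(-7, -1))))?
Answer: Add(-1503, Mul(Rational(2, 7), Pow(7, Rational(1, 2)))) ≈ -1502.2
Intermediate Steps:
Function('f')(K) = Mul(Pow(2, Rational(1, 2)), Pow(K, Rational(1, 2))) (Function('f')(K) = Pow(Mul(2, K), Rational(1, 2)) = Mul(Pow(2, Rational(1, 2)), Pow(K, Rational(1, 2))))
Add(q, Function('f')(Mul(-2, Pow(-7, -1)))) = Add(-1503, Mul(Pow(2, Rational(1, 2)), Pow(Mul(-2, Pow(-7, -1)), Rational(1, 2)))) = Add(-1503, Mul(Pow(2, Rational(1, 2)), Pow(Mul(-2, Rational(-1, 7)), Rational(1, 2)))) = Add(-1503, Mul(Pow(2, Rational(1, 2)), Pow(Rational(2, 7), Rational(1, 2)))) = Add(-1503, Mul(Pow(2, Rational(1, 2)), Mul(Rational(1, 7), Pow(14, Rational(1, 2))))) = Add(-1503, Mul(Rational(2, 7), Pow(7, Rational(1, 2))))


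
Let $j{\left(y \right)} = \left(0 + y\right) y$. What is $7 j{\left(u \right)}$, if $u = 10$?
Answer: $700$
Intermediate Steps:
$j{\left(y \right)} = y^{2}$ ($j{\left(y \right)} = y y = y^{2}$)
$7 j{\left(u \right)} = 7 \cdot 10^{2} = 7 \cdot 100 = 700$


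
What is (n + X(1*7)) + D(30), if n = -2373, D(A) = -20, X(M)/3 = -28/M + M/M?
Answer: -2402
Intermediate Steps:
X(M) = 3 - 84/M (X(M) = 3*(-28/M + M/M) = 3*(-28/M + 1) = 3*(1 - 28/M) = 3 - 84/M)
(n + X(1*7)) + D(30) = (-2373 + (3 - 84/(1*7))) - 20 = (-2373 + (3 - 84/7)) - 20 = (-2373 + (3 - 84*⅐)) - 20 = (-2373 + (3 - 12)) - 20 = (-2373 - 9) - 20 = -2382 - 20 = -2402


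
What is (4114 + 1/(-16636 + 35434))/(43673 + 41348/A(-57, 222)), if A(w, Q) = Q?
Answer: 2861394001/30505250282 ≈ 0.093800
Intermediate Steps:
(4114 + 1/(-16636 + 35434))/(43673 + 41348/A(-57, 222)) = (4114 + 1/(-16636 + 35434))/(43673 + 41348/222) = (4114 + 1/18798)/(43673 + 41348*(1/222)) = (4114 + 1/18798)/(43673 + 20674/111) = 77334973/(18798*(4868377/111)) = (77334973/18798)*(111/4868377) = 2861394001/30505250282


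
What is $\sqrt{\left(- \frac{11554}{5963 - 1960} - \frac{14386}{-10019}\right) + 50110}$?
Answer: $\frac{\sqrt{80599391878945214414}}{40106057} \approx 223.85$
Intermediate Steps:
$\sqrt{\left(- \frac{11554}{5963 - 1960} - \frac{14386}{-10019}\right) + 50110} = \sqrt{\left(- \frac{11554}{5963 - 1960} - - \frac{14386}{10019}\right) + 50110} = \sqrt{\left(- \frac{11554}{4003} + \frac{14386}{10019}\right) + 50110} = \sqrt{- \frac{58172368}{40106057} + 50110} = \sqrt{\frac{2009656343902}{40106057}} = \frac{\sqrt{80599391878945214414}}{40106057}$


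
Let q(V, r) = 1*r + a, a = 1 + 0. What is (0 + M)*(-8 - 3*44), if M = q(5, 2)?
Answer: -420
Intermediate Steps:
a = 1
q(V, r) = 1 + r (q(V, r) = 1*r + 1 = r + 1 = 1 + r)
M = 3 (M = 1 + 2 = 3)
(0 + M)*(-8 - 3*44) = (0 + 3)*(-8 - 3*44) = 3*(-8 - 132) = 3*(-140) = -420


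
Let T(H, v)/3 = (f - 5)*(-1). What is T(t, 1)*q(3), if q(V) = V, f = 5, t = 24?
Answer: 0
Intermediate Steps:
T(H, v) = 0 (T(H, v) = 3*((5 - 5)*(-1)) = 3*(0*(-1)) = 3*0 = 0)
T(t, 1)*q(3) = 0*3 = 0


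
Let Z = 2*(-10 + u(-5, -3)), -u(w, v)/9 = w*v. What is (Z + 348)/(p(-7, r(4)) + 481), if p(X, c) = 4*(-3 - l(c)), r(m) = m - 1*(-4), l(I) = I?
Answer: 58/437 ≈ 0.13272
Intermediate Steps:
u(w, v) = -9*v*w (u(w, v) = -9*w*v = -9*v*w)
r(m) = 4 + m (r(m) = m + 4 = 4 + m)
p(X, c) = -12 - 4*c (p(X, c) = 4*(-3 - c) = -12 - 4*c)
Z = -290 (Z = 2*(-10 - 9*(-3)*(-5)) = 2*(-10 - 135) = 2*(-145) = -290)
(Z + 348)/(p(-7, r(4)) + 481) = (-290 + 348)/((-12 - 4*(4 + 4)) + 481) = 58/((-12 - 4*8) + 481) = 58/((-12 - 32) + 481) = 58/(-44 + 481) = 58/437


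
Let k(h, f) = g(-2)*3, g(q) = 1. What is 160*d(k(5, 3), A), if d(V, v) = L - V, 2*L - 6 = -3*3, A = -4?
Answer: -720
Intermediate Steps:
L = -3/2 (L = 3 + (-3*3)/2 = 3 + (½)*(-9) = 3 - 9/2 = -3/2 ≈ -1.5000)
k(h, f) = 3 (k(h, f) = 1*3 = 3)
d(V, v) = -3/2 - V
160*d(k(5, 3), A) = 160*(-3/2 - 1*3) = 160*(-3/2 - 3) = 160*(-9/2) = -720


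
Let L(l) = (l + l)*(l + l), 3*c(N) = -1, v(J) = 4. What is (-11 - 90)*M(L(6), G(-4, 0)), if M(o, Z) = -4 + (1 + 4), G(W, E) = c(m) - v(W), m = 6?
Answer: -101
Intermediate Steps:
c(N) = -1/3 (c(N) = (1/3)*(-1) = -1/3)
L(l) = 4*l**2 (L(l) = (2*l)*(2*l) = 4*l**2)
G(W, E) = -13/3 (G(W, E) = -1/3 - 1*4 = -1/3 - 4 = -13/3)
M(o, Z) = 1 (M(o, Z) = -4 + 5 = 1)
(-11 - 90)*M(L(6), G(-4, 0)) = (-11 - 90)*1 = -101*1 = -101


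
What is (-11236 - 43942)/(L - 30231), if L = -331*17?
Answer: 27589/17929 ≈ 1.5388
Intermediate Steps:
L = -5627
(-11236 - 43942)/(L - 30231) = (-11236 - 43942)/(-5627 - 30231) = -55178/(-35858) = -55178*(-1/35858) = 27589/17929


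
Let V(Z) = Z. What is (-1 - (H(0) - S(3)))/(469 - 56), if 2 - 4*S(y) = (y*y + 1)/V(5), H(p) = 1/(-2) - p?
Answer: -1/826 ≈ -0.0012107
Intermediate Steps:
H(p) = -½ - p
S(y) = 9/20 - y²/20 (S(y) = ½ - (y*y + 1)/(4*5) = ½ - (y² + 1)/(4*5) = ½ - (1 + y²)/(4*5) = ½ - (⅕ + y²/5)/4 = ½ + (-1/20 - y²/20) = 9/20 - y²/20)
(-1 - (H(0) - S(3)))/(469 - 56) = (-1 - ((-½ - 1*0) - (9/20 - 1/20*3²)))/(469 - 56) = (-1 - ((-½ + 0) - (9/20 - 1/20*9)))/413 = (-1 - (-½ - (9/20 - 9/20)))/413 = (-1 - (-½ - 1*0))/413 = (-1 - (-½ + 0))/413 = (-1 - 1*(-½))/413 = (-1 + ½)/413 = (1/413)*(-½) = -1/826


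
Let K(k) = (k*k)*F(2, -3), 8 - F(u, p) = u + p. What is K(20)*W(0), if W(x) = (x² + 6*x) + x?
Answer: 0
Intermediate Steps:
F(u, p) = 8 - p - u (F(u, p) = 8 - (u + p) = 8 - (p + u) = 8 + (-p - u) = 8 - p - u)
W(x) = x² + 7*x
K(k) = 9*k² (K(k) = (k*k)*(8 - 1*(-3) - 1*2) = k²*(8 + 3 - 2) = k²*9 = 9*k²)
K(20)*W(0) = (9*20²)*(0*(7 + 0)) = (9*400)*(0*7) = 3600*0 = 0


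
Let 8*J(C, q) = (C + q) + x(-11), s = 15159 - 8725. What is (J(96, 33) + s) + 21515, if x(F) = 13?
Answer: 111867/4 ≈ 27967.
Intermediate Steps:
s = 6434
J(C, q) = 13/8 + C/8 + q/8 (J(C, q) = ((C + q) + 13)/8 = (13 + C + q)/8 = 13/8 + C/8 + q/8)
(J(96, 33) + s) + 21515 = ((13/8 + (⅛)*96 + (⅛)*33) + 6434) + 21515 = ((13/8 + 12 + 33/8) + 6434) + 21515 = (71/4 + 6434) + 21515 = 25807/4 + 21515 = 111867/4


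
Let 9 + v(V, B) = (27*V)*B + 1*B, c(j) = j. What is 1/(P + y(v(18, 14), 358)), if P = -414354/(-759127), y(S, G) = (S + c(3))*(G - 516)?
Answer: -759127/817044939238 ≈ -9.2911e-7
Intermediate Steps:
v(V, B) = -9 + B + 27*B*V (v(V, B) = -9 + ((27*V)*B + 1*B) = -9 + (27*B*V + B) = -9 + (B + 27*B*V) = -9 + B + 27*B*V)
y(S, G) = (-516 + G)*(3 + S) (y(S, G) = (S + 3)*(G - 516) = (3 + S)*(-516 + G) = (-516 + G)*(3 + S))
P = 414354/759127 (P = -414354*(-1/759127) = 414354/759127 ≈ 0.54583)
1/(P + y(v(18, 14), 358)) = 1/(414354/759127 + (-1548 - 516*(-9 + 14 + 27*14*18) + 3*358 + 358*(-9 + 14 + 27*14*18))) = 1/(414354/759127 + (-1548 - 516*(-9 + 14 + 6804) + 1074 + 358*(-9 + 14 + 6804))) = 1/(414354/759127 + (-1548 - 516*6809 + 1074 + 358*6809)) = 1/(414354/759127 + (-1548 - 3513444 + 1074 + 2437622)) = 1/(414354/759127 - 1076296) = 1/(-817044939238/759127) = -759127/817044939238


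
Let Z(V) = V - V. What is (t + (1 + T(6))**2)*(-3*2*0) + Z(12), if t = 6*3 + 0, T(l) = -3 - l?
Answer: 0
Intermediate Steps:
Z(V) = 0
t = 18 (t = 18 + 0 = 18)
(t + (1 + T(6))**2)*(-3*2*0) + Z(12) = (18 + (1 + (-3 - 1*6))**2)*(-3*2*0) + 0 = (18 + (1 + (-3 - 6))**2)*(-6*0) + 0 = (18 + (1 - 9)**2)*0 + 0 = (18 + (-8)**2)*0 + 0 = (18 + 64)*0 + 0 = 82*0 + 0 = 0 + 0 = 0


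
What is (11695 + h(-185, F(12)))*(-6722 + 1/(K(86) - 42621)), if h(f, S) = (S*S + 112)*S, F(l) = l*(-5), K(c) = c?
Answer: 12067265037555/8507 ≈ 1.4185e+9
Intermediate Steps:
F(l) = -5*l
h(f, S) = S*(112 + S²) (h(f, S) = (S² + 112)*S = (112 + S²)*S = S*(112 + S²))
(11695 + h(-185, F(12)))*(-6722 + 1/(K(86) - 42621)) = (11695 + (-5*12)*(112 + (-5*12)²))*(-6722 + 1/(86 - 42621)) = (11695 - 60*(112 + (-60)²))*(-6722 + 1/(-42535)) = (11695 - 60*(112 + 3600))*(-6722 - 1/42535) = (11695 - 60*3712)*(-285920271/42535) = (11695 - 222720)*(-285920271/42535) = -211025*(-285920271/42535) = 12067265037555/8507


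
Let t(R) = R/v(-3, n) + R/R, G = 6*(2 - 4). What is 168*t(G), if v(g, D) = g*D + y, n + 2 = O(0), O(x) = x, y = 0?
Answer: -168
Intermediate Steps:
G = -12 (G = 6*(-2) = -12)
n = -2 (n = -2 + 0 = -2)
v(g, D) = D*g (v(g, D) = g*D + 0 = D*g + 0 = D*g)
t(R) = 1 + R/6 (t(R) = R/((-2*(-3))) + R/R = R/6 + 1 = 1 + R/6)
168*t(G) = 168*(1 + (⅙)*(-12)) = 168*(1 - 2) = 168*(-1) = -168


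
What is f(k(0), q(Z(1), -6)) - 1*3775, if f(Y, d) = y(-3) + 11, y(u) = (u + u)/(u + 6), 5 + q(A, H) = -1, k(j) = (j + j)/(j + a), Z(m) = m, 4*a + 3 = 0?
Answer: -3766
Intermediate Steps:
a = -3/4 (a = -3/4 + (1/4)*0 = -3/4 + 0 = -3/4 ≈ -0.75000)
k(j) = 2*j/(-3/4 + j) (k(j) = (j + j)/(j - 3/4) = (2*j)/(-3/4 + j) = 2*j/(-3/4 + j))
q(A, H) = -6 (q(A, H) = -5 - 1 = -6)
y(u) = 2*u/(6 + u) (y(u) = (2*u)/(6 + u) = 2*u/(6 + u))
f(Y, d) = 9 (f(Y, d) = 2*(-3)/(6 - 3) + 11 = 2*(-3)/3 + 11 = 2*(-3)*(1/3) + 11 = -2 + 11 = 9)
f(k(0), q(Z(1), -6)) - 1*3775 = 9 - 1*3775 = 9 - 3775 = -3766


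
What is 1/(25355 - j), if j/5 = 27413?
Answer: -1/111710 ≈ -8.9518e-6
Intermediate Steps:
j = 137065 (j = 5*27413 = 137065)
1/(25355 - j) = 1/(25355 - 1*137065) = 1/(25355 - 137065) = 1/(-111710) = -1/111710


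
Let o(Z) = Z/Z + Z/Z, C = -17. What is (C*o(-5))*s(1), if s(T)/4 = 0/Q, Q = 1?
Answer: 0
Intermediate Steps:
s(T) = 0 (s(T) = 4*(0/1) = 4*(0*1) = 4*0 = 0)
o(Z) = 2 (o(Z) = 1 + 1 = 2)
(C*o(-5))*s(1) = -17*2*0 = -34*0 = 0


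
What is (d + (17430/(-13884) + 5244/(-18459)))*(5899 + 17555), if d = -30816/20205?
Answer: -382925512461057/5327400715 ≈ -71879.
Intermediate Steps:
d = -3424/2245 (d = -30816*1/20205 = -3424/2245 ≈ -1.5252)
(d + (17430/(-13884) + 5244/(-18459)))*(5899 + 17555) = (-3424/2245 + (17430/(-13884) + 5244/(-18459)))*(5899 + 17555) = (-3424/2245 + (17430*(-1/13884) + 5244*(-1/18459)))*23454 = (-3424/2245 + (-2905/2314 - 1748/6153))*23454 = (-3424/2245 - 21919337/14238042)*23454 = -97959967373/31964404290*23454 = -382925512461057/5327400715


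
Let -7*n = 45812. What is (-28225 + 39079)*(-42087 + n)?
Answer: -3694929534/7 ≈ -5.2785e+8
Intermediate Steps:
n = -45812/7 (n = -1/7*45812 = -45812/7 ≈ -6544.6)
(-28225 + 39079)*(-42087 + n) = (-28225 + 39079)*(-42087 - 45812/7) = 10854*(-340421/7) = -3694929534/7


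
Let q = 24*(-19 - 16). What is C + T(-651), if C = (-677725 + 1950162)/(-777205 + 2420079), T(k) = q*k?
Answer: 898390490597/1642874 ≈ 5.4684e+5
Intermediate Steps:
q = -840 (q = 24*(-35) = -840)
T(k) = -840*k
C = 1272437/1642874 ≈ 0.77452
C + T(-651) = 1272437/1642874 - 840*(-651) = 1272437/1642874 + 546840 = 898390490597/1642874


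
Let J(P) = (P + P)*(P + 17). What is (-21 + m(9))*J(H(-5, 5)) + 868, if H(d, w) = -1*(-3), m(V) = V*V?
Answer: 8068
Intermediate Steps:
m(V) = V²
H(d, w) = 3
J(P) = 2*P*(17 + P) (J(P) = (2*P)*(17 + P) = 2*P*(17 + P))
(-21 + m(9))*J(H(-5, 5)) + 868 = (-21 + 9²)*(2*3*(17 + 3)) + 868 = (-21 + 81)*(2*3*20) + 868 = 60*120 + 868 = 7200 + 868 = 8068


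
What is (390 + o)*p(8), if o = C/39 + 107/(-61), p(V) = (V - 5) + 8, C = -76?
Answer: 10109011/2379 ≈ 4249.3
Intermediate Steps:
p(V) = 3 + V (p(V) = (-5 + V) + 8 = 3 + V)
o = -8809/2379 (o = -76/39 + 107/(-61) = -76*1/39 + 107*(-1/61) = -76/39 - 107/61 = -8809/2379 ≈ -3.7028)
(390 + o)*p(8) = (390 - 8809/2379)*(3 + 8) = (919001/2379)*11 = 10109011/2379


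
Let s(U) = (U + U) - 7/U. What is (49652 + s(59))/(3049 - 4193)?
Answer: -2936423/67496 ≈ -43.505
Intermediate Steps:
s(U) = -7/U + 2*U (s(U) = 2*U - 7/U = -7/U + 2*U)
(49652 + s(59))/(3049 - 4193) = (49652 + (-7/59 + 2*59))/(3049 - 4193) = (49652 + (-7*1/59 + 118))/(-1144) = (49652 + (-7/59 + 118))*(-1/1144) = (49652 + 6955/59)*(-1/1144) = (2936423/59)*(-1/1144) = -2936423/67496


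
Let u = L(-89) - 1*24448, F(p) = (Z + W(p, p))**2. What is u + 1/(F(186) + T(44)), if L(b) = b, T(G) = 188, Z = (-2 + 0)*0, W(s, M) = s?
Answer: -853495007/34784 ≈ -24537.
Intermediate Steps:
Z = 0 (Z = -2*0 = 0)
F(p) = p**2 (F(p) = (0 + p)**2 = p**2)
u = -24537 (u = -89 - 1*24448 = -89 - 24448 = -24537)
u + 1/(F(186) + T(44)) = -24537 + 1/(186**2 + 188) = -24537 + 1/(34596 + 188) = -24537 + 1/34784 = -853495007/34784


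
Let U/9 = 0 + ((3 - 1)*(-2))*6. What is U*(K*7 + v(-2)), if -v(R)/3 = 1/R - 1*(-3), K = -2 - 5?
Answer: 12204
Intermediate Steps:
K = -7
v(R) = -9 - 3/R (v(R) = -3*(1/R - 1*(-3)) = -3*(1/R + 3) = -3*(3 + 1/R) = -9 - 3/R)
U = -216 (U = 9*(0 + ((3 - 1)*(-2))*6) = 9*(0 + (2*(-2))*6) = 9*(0 - 4*6) = 9*(0 - 24) = 9*(-24) = -216)
U*(K*7 + v(-2)) = -216*(-7*7 + (-9 - 3/(-2))) = -216*(-49 + (-9 - 3*(-1/2))) = -216*(-49 + (-9 + 3/2)) = -216*(-49 - 15/2) = -216*(-113/2) = 12204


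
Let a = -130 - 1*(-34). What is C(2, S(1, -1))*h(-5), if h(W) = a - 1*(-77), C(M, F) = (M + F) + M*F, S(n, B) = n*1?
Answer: -95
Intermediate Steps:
a = -96 (a = -130 + 34 = -96)
S(n, B) = n
C(M, F) = F + M + F*M (C(M, F) = (F + M) + F*M = F + M + F*M)
h(W) = -19 (h(W) = -96 - 1*(-77) = -96 + 77 = -19)
C(2, S(1, -1))*h(-5) = (1 + 2 + 1*2)*(-19) = (1 + 2 + 2)*(-19) = 5*(-19) = -95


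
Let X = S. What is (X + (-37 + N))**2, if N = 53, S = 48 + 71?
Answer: 18225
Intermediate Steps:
S = 119
X = 119
(X + (-37 + N))**2 = (119 + (-37 + 53))**2 = (119 + 16)**2 = 135**2 = 18225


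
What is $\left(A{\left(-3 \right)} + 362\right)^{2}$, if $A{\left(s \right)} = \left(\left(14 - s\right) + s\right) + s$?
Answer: $139129$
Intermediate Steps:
$A{\left(s \right)} = 14 + s$
$\left(A{\left(-3 \right)} + 362\right)^{2} = \left(\left(14 - 3\right) + 362\right)^{2} = \left(11 + 362\right)^{2} = 373^{2} = 139129$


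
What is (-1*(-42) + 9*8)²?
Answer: 12996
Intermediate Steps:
(-1*(-42) + 9*8)² = (42 + 72)² = 114² = 12996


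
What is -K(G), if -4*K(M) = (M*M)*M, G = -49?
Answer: -117649/4 ≈ -29412.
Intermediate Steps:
K(M) = -M**3/4 (K(M) = -M*M*M/4 = -M**2*M/4 = -M**3/4)
-K(G) = -(-1)*(-49)**3/4 = -(-1)*(-117649)/4 = -1*117649/4 = -117649/4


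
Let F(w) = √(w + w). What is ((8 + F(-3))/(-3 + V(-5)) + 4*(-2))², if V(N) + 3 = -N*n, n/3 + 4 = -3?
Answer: (896 + I*√6)²/12321 ≈ 65.158 + 0.35626*I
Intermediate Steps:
n = -21 (n = -12 + 3*(-3) = -12 - 9 = -21)
V(N) = -3 + 21*N (V(N) = -3 - N*(-21) = -3 - (-21)*N = -3 + 21*N)
F(w) = √2*√w (F(w) = √(2*w) = √2*√w)
((8 + F(-3))/(-3 + V(-5)) + 4*(-2))² = ((8 + √2*√(-3))/(-3 + (-3 + 21*(-5))) + 4*(-2))² = ((8 + √2*(I*√3))/(-3 + (-3 - 105)) - 8)² = ((8 + I*√6)/(-3 - 108) - 8)² = ((8 + I*√6)/(-111) - 8)² = ((8 + I*√6)*(-1/111) - 8)² = ((-8/111 - I*√6/111) - 8)² = (-896/111 - I*√6/111)²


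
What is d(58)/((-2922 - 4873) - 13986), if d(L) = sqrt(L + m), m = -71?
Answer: -I*sqrt(13)/21781 ≈ -0.00016554*I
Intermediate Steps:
d(L) = sqrt(-71 + L) (d(L) = sqrt(L - 71) = sqrt(-71 + L))
d(58)/((-2922 - 4873) - 13986) = sqrt(-71 + 58)/((-2922 - 4873) - 13986) = sqrt(-13)/(-7795 - 13986) = (I*sqrt(13))/(-21781) = (I*sqrt(13))*(-1/21781) = -I*sqrt(13)/21781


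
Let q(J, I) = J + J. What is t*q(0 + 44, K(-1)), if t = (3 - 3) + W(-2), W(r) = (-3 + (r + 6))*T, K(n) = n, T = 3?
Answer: 264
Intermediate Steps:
q(J, I) = 2*J
W(r) = 9 + 3*r (W(r) = (-3 + (r + 6))*3 = (-3 + (6 + r))*3 = (3 + r)*3 = 9 + 3*r)
t = 3 (t = (3 - 3) + (9 + 3*(-2)) = 0 + (9 - 6) = 0 + 3 = 3)
t*q(0 + 44, K(-1)) = 3*(2*(0 + 44)) = 3*(2*44) = 3*88 = 264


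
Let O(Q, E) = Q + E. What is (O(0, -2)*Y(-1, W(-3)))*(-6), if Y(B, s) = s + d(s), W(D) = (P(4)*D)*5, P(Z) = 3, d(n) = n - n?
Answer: -540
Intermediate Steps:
d(n) = 0
O(Q, E) = E + Q
W(D) = 15*D (W(D) = (3*D)*5 = 15*D)
Y(B, s) = s (Y(B, s) = s + 0 = s)
(O(0, -2)*Y(-1, W(-3)))*(-6) = ((-2 + 0)*(15*(-3)))*(-6) = -2*(-45)*(-6) = 90*(-6) = -540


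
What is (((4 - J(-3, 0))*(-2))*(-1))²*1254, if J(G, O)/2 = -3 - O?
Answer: 501600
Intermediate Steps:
J(G, O) = -6 - 2*O (J(G, O) = 2*(-3 - O) = -6 - 2*O)
(((4 - J(-3, 0))*(-2))*(-1))²*1254 = (((4 - (-6 - 2*0))*(-2))*(-1))²*1254 = (((4 - (-6 + 0))*(-2))*(-1))²*1254 = (((4 - 1*(-6))*(-2))*(-1))²*1254 = (((4 + 6)*(-2))*(-1))²*1254 = ((10*(-2))*(-1))²*1254 = (-20*(-1))²*1254 = 20²*1254 = 400*1254 = 501600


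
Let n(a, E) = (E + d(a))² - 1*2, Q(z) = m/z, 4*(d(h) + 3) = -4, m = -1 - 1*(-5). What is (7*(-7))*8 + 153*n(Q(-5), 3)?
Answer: -545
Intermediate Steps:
m = 4 (m = -1 + 5 = 4)
d(h) = -4 (d(h) = -3 + (¼)*(-4) = -3 - 1 = -4)
Q(z) = 4/z
n(a, E) = -2 + (-4 + E)² (n(a, E) = (E - 4)² - 1*2 = (-4 + E)² - 2 = -2 + (-4 + E)²)
(7*(-7))*8 + 153*n(Q(-5), 3) = (7*(-7))*8 + 153*(-2 + (-4 + 3)²) = -49*8 + 153*(-2 + (-1)²) = -392 + 153*(-2 + 1) = -392 + 153*(-1) = -392 - 153 = -545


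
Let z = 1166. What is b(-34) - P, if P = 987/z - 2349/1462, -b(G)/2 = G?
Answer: 29303749/426173 ≈ 68.760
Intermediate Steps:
b(G) = -2*G
P = -323985/426173 (P = 987/1166 - 2349/1462 = -323985/426173 ≈ -0.76022)
b(-34) - P = -2*(-34) - 1*(-323985/426173) = 68 + 323985/426173 = 29303749/426173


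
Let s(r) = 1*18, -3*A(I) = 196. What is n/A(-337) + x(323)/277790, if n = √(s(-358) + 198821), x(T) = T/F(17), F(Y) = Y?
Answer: 19/277790 - 3*√198839/196 ≈ -6.8251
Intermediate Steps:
A(I) = -196/3 (A(I) = -⅓*196 = -196/3)
s(r) = 18
x(T) = T/17
n = √198839 (n = √(18 + 198821) = √198839 ≈ 445.91)
n/A(-337) + x(323)/277790 = √198839/(-196/3) + ((1/17)*323)/277790 = √198839*(-3/196) + 19*(1/277790) = -3*√198839/196 + 19/277790 = 19/277790 - 3*√198839/196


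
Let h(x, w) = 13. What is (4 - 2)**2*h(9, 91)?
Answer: 52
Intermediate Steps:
(4 - 2)**2*h(9, 91) = (4 - 2)**2*13 = 2**2*13 = 4*13 = 52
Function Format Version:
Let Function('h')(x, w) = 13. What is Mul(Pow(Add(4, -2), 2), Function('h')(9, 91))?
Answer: 52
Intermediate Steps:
Mul(Pow(Add(4, -2), 2), Function('h')(9, 91)) = Mul(Pow(Add(4, -2), 2), 13) = Mul(Pow(2, 2), 13) = Mul(4, 13) = 52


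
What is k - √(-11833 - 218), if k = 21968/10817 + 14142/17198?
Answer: 265389839/93015383 - 3*I*√1339 ≈ 2.8532 - 109.78*I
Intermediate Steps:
k = 265389839/93015383 (k = 21968*(1/10817) + 14142*(1/17198) = 21968/10817 + 7071/8599 = 265389839/93015383 ≈ 2.8532)
k - √(-11833 - 218) = 265389839/93015383 - √(-11833 - 218) = 265389839/93015383 - √(-12051) = 265389839/93015383 - 3*I*√1339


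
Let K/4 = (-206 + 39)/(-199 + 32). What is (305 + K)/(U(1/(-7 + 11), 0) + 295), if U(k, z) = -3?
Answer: 309/292 ≈ 1.0582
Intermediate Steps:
K = 4 (K = 4*((-206 + 39)/(-199 + 32)) = 4*(-167/(-167)) = 4*(-167*(-1/167)) = 4*1 = 4)
(305 + K)/(U(1/(-7 + 11), 0) + 295) = (305 + 4)/(-3 + 295) = 309/292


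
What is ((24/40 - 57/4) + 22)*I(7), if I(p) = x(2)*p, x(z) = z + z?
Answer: 1169/5 ≈ 233.80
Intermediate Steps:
x(z) = 2*z
I(p) = 4*p (I(p) = (2*2)*p = 4*p)
((24/40 - 57/4) + 22)*I(7) = ((24/40 - 57/4) + 22)*(4*7) = ((24*(1/40) - 57*¼) + 22)*28 = ((⅗ - 57/4) + 22)*28 = (-273/20 + 22)*28 = (167/20)*28 = 1169/5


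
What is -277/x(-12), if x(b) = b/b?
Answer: -277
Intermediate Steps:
x(b) = 1
-277/x(-12) = -277/1 = -277*1 = -277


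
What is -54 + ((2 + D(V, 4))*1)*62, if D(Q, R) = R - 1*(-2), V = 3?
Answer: 442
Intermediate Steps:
D(Q, R) = 2 + R (D(Q, R) = R + 2 = 2 + R)
-54 + ((2 + D(V, 4))*1)*62 = -54 + ((2 + (2 + 4))*1)*62 = -54 + ((2 + 6)*1)*62 = -54 + (8*1)*62 = -54 + 8*62 = -54 + 496 = 442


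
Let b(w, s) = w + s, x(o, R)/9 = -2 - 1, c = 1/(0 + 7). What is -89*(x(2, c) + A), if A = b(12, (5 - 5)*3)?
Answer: 1335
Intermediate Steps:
c = ⅐ (c = 1/7 = ⅐ ≈ 0.14286)
x(o, R) = -27 (x(o, R) = 9*(-2 - 1) = 9*(-3) = -27)
b(w, s) = s + w
A = 12 (A = (5 - 5)*3 + 12 = 0*3 + 12 = 0 + 12 = 12)
-89*(x(2, c) + A) = -89*(-27 + 12) = -89*(-15) = 1335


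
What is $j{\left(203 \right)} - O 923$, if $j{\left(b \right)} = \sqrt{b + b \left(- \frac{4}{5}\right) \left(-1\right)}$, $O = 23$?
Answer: $-21229 + \frac{3 \sqrt{1015}}{5} \approx -21210.0$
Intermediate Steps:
$j{\left(b \right)} = \frac{3 \sqrt{5} \sqrt{b}}{5}$ ($j{\left(b \right)} = \sqrt{b + b \left(\left(-4\right) \frac{1}{5}\right) \left(-1\right)} = \sqrt{b + b \left(- \frac{4}{5}\right) \left(-1\right)} = \sqrt{b + - \frac{4 b}{5} \left(-1\right)} = \sqrt{b + \frac{4 b}{5}} = \sqrt{\frac{9 b}{5}} = \frac{3 \sqrt{5} \sqrt{b}}{5}$)
$j{\left(203 \right)} - O 923 = \frac{3 \sqrt{5} \sqrt{203}}{5} - 23 \cdot 923 = \frac{3 \sqrt{1015}}{5} - 21229 = -21229 + \frac{3 \sqrt{1015}}{5}$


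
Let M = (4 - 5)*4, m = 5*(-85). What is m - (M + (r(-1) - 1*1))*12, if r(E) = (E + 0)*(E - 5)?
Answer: -437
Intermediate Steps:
m = -425
M = -4 (M = -1*4 = -4)
r(E) = E*(-5 + E)
m - (M + (r(-1) - 1*1))*12 = -425 - (-4 + (-(-5 - 1) - 1*1))*12 = -425 - (-4 + (-1*(-6) - 1))*12 = -425 - (-4 + (6 - 1))*12 = -425 - (-4 + 5)*12 = -425 - 12 = -437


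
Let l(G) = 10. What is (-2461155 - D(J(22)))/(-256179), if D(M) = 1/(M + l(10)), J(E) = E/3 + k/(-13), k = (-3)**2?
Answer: 532429878/55420057 ≈ 9.6072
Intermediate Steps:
k = 9
J(E) = -9/13 + E/3 (J(E) = E/3 + 9/(-13) = E*(1/3) + 9*(-1/13) = E/3 - 9/13 = -9/13 + E/3)
D(M) = 1/(10 + M) (D(M) = 1/(M + 10) = 1/(10 + M))
(-2461155 - D(J(22)))/(-256179) = (-2461155 - 1/(10 + (-9/13 + (1/3)*22)))/(-256179) = (-2461155 - 1/(10 + (-9/13 + 22/3)))*(-1/256179) = (-2461155 - 1/(10 + 259/39))*(-1/256179) = (-2461155 - 1/649/39)*(-1/256179) = (-2461155 - 1*39/649)*(-1/256179) = (-2461155 - 39/649)*(-1/256179) = -1597289634/649*(-1/256179) = 532429878/55420057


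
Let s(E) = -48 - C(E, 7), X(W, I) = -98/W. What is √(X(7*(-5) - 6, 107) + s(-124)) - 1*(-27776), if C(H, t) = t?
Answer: 27776 + I*√88437/41 ≈ 27776.0 + 7.2533*I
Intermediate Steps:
s(E) = -55 (s(E) = -48 - 1*7 = -48 - 7 = -55)
√(X(7*(-5) - 6, 107) + s(-124)) - 1*(-27776) = √(-98/(7*(-5) - 6) - 55) - 1*(-27776) = √(-98/(-35 - 6) - 55) + 27776 = √(-98/(-41) - 55) + 27776 = √(-98*(-1/41) - 55) + 27776 = √(98/41 - 55) + 27776 = √(-2157/41) + 27776 = I*√88437/41 + 27776 = 27776 + I*√88437/41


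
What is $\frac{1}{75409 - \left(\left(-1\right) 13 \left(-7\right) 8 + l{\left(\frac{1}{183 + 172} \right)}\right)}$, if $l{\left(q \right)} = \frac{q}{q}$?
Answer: $\frac{1}{74680} \approx 1.339 \cdot 10^{-5}$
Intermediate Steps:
$l{\left(q \right)} = 1$
$\frac{1}{75409 - \left(\left(-1\right) 13 \left(-7\right) 8 + l{\left(\frac{1}{183 + 172} \right)}\right)} = \frac{1}{75409 + \left(13 \left(-7\right) 8 - 1\right)} = \frac{1}{75409 - 729} = \frac{1}{74680}$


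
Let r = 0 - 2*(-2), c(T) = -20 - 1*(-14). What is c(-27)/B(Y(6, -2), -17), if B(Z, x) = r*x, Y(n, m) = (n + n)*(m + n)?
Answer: 3/34 ≈ 0.088235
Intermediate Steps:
c(T) = -6 (c(T) = -20 + 14 = -6)
Y(n, m) = 2*n*(m + n) (Y(n, m) = (2*n)*(m + n) = 2*n*(m + n))
r = 4 (r = 0 + 4 = 4)
B(Z, x) = 4*x
c(-27)/B(Y(6, -2), -17) = -6/(4*(-17)) = -6/(-68) = -6*(-1/68) = 3/34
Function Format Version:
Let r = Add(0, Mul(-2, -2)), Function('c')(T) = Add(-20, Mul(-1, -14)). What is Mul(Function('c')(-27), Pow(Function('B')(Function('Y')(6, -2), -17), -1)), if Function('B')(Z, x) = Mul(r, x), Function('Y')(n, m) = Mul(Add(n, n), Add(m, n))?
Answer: Rational(3, 34) ≈ 0.088235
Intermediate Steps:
Function('c')(T) = -6 (Function('c')(T) = Add(-20, 14) = -6)
Function('Y')(n, m) = Mul(2, n, Add(m, n)) (Function('Y')(n, m) = Mul(Mul(2, n), Add(m, n)) = Mul(2, n, Add(m, n)))
r = 4 (r = Add(0, 4) = 4)
Function('B')(Z, x) = Mul(4, x)
Mul(Function('c')(-27), Pow(Function('B')(Function('Y')(6, -2), -17), -1)) = Mul(-6, Pow(Mul(4, -17), -1)) = Mul(-6, Pow(-68, -1)) = Mul(-6, Rational(-1, 68)) = Rational(3, 34)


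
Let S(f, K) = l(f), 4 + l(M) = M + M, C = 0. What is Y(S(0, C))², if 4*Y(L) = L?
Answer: 1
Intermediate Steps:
l(M) = -4 + 2*M (l(M) = -4 + (M + M) = -4 + 2*M)
S(f, K) = -4 + 2*f
Y(L) = L/4
Y(S(0, C))² = ((-4 + 2*0)/4)² = ((-4 + 0)/4)² = ((¼)*(-4))² = (-1)² = 1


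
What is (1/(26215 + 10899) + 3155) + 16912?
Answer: 744766639/37114 ≈ 20067.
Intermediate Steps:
(1/(26215 + 10899) + 3155) + 16912 = (1/37114 + 3155) + 16912 = 117094671/37114 + 16912 = 744766639/37114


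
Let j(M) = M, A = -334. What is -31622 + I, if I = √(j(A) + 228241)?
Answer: -31622 + 3*√25323 ≈ -31145.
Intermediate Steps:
I = 3*√25323 (I = √(-334 + 228241) = √227907 = 3*√25323 ≈ 477.40)
-31622 + I = -31622 + 3*√25323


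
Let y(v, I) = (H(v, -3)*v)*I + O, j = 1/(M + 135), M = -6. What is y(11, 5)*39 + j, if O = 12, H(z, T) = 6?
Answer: 1720603/129 ≈ 13338.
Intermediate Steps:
j = 1/129 (j = 1/(-6 + 135) = 1/129 ≈ 0.0077519)
y(v, I) = 12 + 6*I*v (y(v, I) = (6*v)*I + 12 = 6*I*v + 12 = 12 + 6*I*v)
y(11, 5)*39 + j = (12 + 6*5*11)*39 + 1/129 = (12 + 330)*39 + 1/129 = 342*39 + 1/129 = 13338 + 1/129 = 1720603/129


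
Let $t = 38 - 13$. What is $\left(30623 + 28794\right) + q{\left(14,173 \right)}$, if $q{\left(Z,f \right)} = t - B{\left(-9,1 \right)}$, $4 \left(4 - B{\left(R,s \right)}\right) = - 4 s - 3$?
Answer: $\frac{237745}{4} \approx 59436.0$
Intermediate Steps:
$B{\left(R,s \right)} = \frac{19}{4} + s$ ($B{\left(R,s \right)} = 4 - \frac{- 4 s - 3}{4} = 4 - \frac{-3 - 4 s}{4} = 4 + \left(\frac{3}{4} + s\right) = \frac{19}{4} + s$)
$t = 25$ ($t = 38 - 13 = 25$)
$q{\left(Z,f \right)} = \frac{77}{4}$ ($q{\left(Z,f \right)} = 25 - \left(\frac{19}{4} + 1\right) = 25 - \frac{23}{4} = \frac{77}{4}$)
$\left(30623 + 28794\right) + q{\left(14,173 \right)} = \left(30623 + 28794\right) + \frac{77}{4} = 59417 + \frac{77}{4} = \frac{237745}{4}$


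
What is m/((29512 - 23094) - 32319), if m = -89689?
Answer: 89689/25901 ≈ 3.4628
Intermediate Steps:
m/((29512 - 23094) - 32319) = -89689/((29512 - 23094) - 32319) = -89689/(6418 - 32319) = -89689/(-25901) = -89689*(-1/25901) = 89689/25901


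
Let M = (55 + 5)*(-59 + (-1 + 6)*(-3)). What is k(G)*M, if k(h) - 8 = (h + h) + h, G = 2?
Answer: -62160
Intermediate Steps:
k(h) = 8 + 3*h (k(h) = 8 + ((h + h) + h) = 8 + (2*h + h) = 8 + 3*h)
M = -4440 (M = 60*(-59 + 5*(-3)) = 60*(-59 - 15) = 60*(-74) = -4440)
k(G)*M = (8 + 3*2)*(-4440) = (8 + 6)*(-4440) = 14*(-4440) = -62160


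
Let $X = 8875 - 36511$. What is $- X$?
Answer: $27636$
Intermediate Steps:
$X = -27636$
$- X = \left(-1\right) \left(-27636\right) = 27636$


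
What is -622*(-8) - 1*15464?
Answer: -10488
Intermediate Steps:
-622*(-8) - 1*15464 = 4976 - 15464 = -10488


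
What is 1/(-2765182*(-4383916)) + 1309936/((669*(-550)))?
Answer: -7939735361906569241/2230204854598690200 ≈ -3.5601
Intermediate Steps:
1/(-2765182*(-4383916)) + 1309936/((669*(-550))) = -1/2765182*(-1/4383916) + 1309936/(-367950) = 1/12122325612712 + 1309936*(-1/367950) = 1/12122325612712 - 654968/183975 = -7939735361906569241/2230204854598690200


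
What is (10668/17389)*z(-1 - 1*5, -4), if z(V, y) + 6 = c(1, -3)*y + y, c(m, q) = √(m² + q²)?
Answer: -106680/17389 - 42672*√10/17389 ≈ -13.895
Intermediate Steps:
z(V, y) = -6 + y + y*√10 (z(V, y) = -6 + (√(1² + (-3)²)*y + y) = -6 + (√(1 + 9)*y + y) = -6 + (√10*y + y) = -6 + (y*√10 + y) = -6 + (y + y*√10) = -6 + y + y*√10)
(10668/17389)*z(-1 - 1*5, -4) = (10668/17389)*(-6 - 4 - 4*√10) = (10668*(1/17389))*(-10 - 4*√10) = 10668*(-10 - 4*√10)/17389 = -106680/17389 - 42672*√10/17389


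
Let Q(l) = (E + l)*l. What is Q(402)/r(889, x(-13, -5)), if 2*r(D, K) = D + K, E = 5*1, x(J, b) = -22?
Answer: 109076/289 ≈ 377.43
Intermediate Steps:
E = 5
r(D, K) = D/2 + K/2 (r(D, K) = (D + K)/2 = D/2 + K/2)
Q(l) = l*(5 + l) (Q(l) = (5 + l)*l = l*(5 + l))
Q(402)/r(889, x(-13, -5)) = (402*(5 + 402))/((½)*889 + (½)*(-22)) = (402*407)/(889/2 - 11) = 163614/(867/2) = 163614*(2/867) = 109076/289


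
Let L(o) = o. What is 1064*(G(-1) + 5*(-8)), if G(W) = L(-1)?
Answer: -43624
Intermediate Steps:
G(W) = -1
1064*(G(-1) + 5*(-8)) = 1064*(-1 + 5*(-8)) = 1064*(-1 - 40) = 1064*(-41) = -43624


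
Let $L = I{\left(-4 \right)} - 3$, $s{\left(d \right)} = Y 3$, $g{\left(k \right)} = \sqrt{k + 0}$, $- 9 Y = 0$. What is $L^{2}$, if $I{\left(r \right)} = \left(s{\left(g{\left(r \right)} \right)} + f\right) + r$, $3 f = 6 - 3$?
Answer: $36$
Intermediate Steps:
$Y = 0$ ($Y = \left(- \frac{1}{9}\right) 0 = 0$)
$g{\left(k \right)} = \sqrt{k}$
$s{\left(d \right)} = 0$ ($s{\left(d \right)} = 0 \cdot 3 = 0$)
$f = 1$ ($f = \frac{6 - 3}{3} = \frac{1}{3} \cdot 3 = 1$)
$I{\left(r \right)} = 1 + r$ ($I{\left(r \right)} = \left(0 + 1\right) + r = 1 + r$)
$L = -6$ ($L = \left(1 - 4\right) - 3 = -3 - 3 = -6$)
$L^{2} = \left(-6\right)^{2} = 36$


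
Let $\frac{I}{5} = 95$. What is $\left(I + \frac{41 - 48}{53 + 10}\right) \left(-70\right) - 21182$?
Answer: $- \frac{489818}{9} \approx -54424.0$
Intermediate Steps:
$I = 475$ ($I = 5 \cdot 95 = 475$)
$\left(I + \frac{41 - 48}{53 + 10}\right) \left(-70\right) - 21182 = \left(475 + \frac{41 - 48}{53 + 10}\right) \left(-70\right) - 21182 = \left(475 - \frac{7}{63}\right) \left(-70\right) - 21182 = \left(475 - \frac{1}{9}\right) \left(-70\right) - 21182 = \frac{4274}{9} \left(-70\right) - 21182 = - \frac{299180}{9} - 21182 = - \frac{489818}{9}$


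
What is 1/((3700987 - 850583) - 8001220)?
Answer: -1/5150816 ≈ -1.9414e-7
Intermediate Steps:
1/((3700987 - 850583) - 8001220) = 1/(2850404 - 8001220) = 1/(-5150816) = -1/5150816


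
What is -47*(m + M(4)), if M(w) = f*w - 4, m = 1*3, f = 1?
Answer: -141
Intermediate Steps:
m = 3
M(w) = -4 + w (M(w) = 1*w - 4 = w - 4 = -4 + w)
-47*(m + M(4)) = -47*(3 + (-4 + 4)) = -47*(3 + 0) = -47*3 = -141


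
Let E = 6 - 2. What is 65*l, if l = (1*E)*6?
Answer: 1560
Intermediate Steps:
E = 4
l = 24 (l = (1*4)*6 = 4*6 = 24)
65*l = 65*24 = 1560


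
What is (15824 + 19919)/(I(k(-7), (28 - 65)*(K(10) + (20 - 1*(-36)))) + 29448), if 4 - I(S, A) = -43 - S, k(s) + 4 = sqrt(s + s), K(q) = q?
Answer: 150585259/124245585 - 35743*I*sqrt(14)/869719095 ≈ 1.212 - 0.00015377*I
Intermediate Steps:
k(s) = -4 + sqrt(2)*sqrt(s) (k(s) = -4 + sqrt(s + s) = -4 + sqrt(2*s) = -4 + sqrt(2)*sqrt(s))
I(S, A) = 47 + S (I(S, A) = 4 - (-43 - S) = 4 + (43 + S) = 47 + S)
(15824 + 19919)/(I(k(-7), (28 - 65)*(K(10) + (20 - 1*(-36)))) + 29448) = (15824 + 19919)/((47 + (-4 + sqrt(2)*sqrt(-7))) + 29448) = 35743/((47 + (-4 + sqrt(2)*(I*sqrt(7)))) + 29448) = 35743/((47 + (-4 + I*sqrt(14))) + 29448) = 35743/((43 + I*sqrt(14)) + 29448) = 35743/(29491 + I*sqrt(14))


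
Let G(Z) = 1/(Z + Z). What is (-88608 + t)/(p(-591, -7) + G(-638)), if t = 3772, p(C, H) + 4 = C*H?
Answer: -108250736/5273707 ≈ -20.526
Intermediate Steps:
p(C, H) = -4 + C*H
G(Z) = 1/(2*Z)
(-88608 + t)/(p(-591, -7) + G(-638)) = (-88608 + 3772)/((-4 - 591*(-7)) + (1/2)/(-638)) = -84836/((-4 + 4137) + (1/2)*(-1/638)) = -84836/(4133 - 1/1276) = -84836/5273707/1276 = -84836*1276/5273707 = -108250736/5273707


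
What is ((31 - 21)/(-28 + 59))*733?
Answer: 7330/31 ≈ 236.45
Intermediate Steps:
((31 - 21)/(-28 + 59))*733 = (10/31)*733 = 7330/31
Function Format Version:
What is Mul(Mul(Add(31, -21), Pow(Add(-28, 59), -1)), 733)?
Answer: Rational(7330, 31) ≈ 236.45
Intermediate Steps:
Mul(Mul(Add(31, -21), Pow(Add(-28, 59), -1)), 733) = Mul(Mul(10, Pow(31, -1)), 733) = Mul(Mul(10, Rational(1, 31)), 733) = Mul(Rational(10, 31), 733) = Rational(7330, 31)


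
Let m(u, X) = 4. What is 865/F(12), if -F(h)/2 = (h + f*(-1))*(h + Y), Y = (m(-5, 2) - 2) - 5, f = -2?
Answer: -865/252 ≈ -3.4325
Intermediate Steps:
Y = -3 (Y = (4 - 2) - 5 = 2 - 5 = -3)
F(h) = -2*(-3 + h)*(2 + h) (F(h) = -2*(h - 2*(-1))*(h - 3) = -2*(h + 2)*(-3 + h) = -2*(2 + h)*(-3 + h) = -2*(-3 + h)*(2 + h))
865/F(12) = 865/(12 - 2*12² + 2*12) = 865/(12 - 2*144 + 24) = 865/(12 - 288 + 24) = 865/(-252) = 865*(-1/252) = -865/252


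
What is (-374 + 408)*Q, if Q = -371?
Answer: -12614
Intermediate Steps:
(-374 + 408)*Q = (-374 + 408)*(-371) = 34*(-371) = -12614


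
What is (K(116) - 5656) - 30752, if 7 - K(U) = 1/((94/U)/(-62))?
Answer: -1707251/47 ≈ -36325.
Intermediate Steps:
K(U) = 7 + 31*U/47 (K(U) = 7 - 1/((94/U)/(-62)) = 7 - 1/((94/U)*(-1/62)) = 7 - 1/((-47/(31*U))) = 7 - (-31)*U/47 = 7 + 31*U/47)
(K(116) - 5656) - 30752 = ((7 + (31/47)*116) - 5656) - 30752 = ((7 + 3596/47) - 5656) - 30752 = (3925/47 - 5656) - 30752 = -261907/47 - 30752 = -1707251/47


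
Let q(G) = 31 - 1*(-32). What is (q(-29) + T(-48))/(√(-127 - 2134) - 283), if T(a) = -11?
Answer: -7358/41175 - 26*I*√2261/41175 ≈ -0.1787 - 0.030025*I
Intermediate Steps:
q(G) = 63 (q(G) = 31 + 32 = 63)
(q(-29) + T(-48))/(√(-127 - 2134) - 283) = (63 - 11)/(√(-127 - 2134) - 283) = 52/(√(-2261) - 283) = 52/(I*√2261 - 283) = 52/(-283 + I*√2261)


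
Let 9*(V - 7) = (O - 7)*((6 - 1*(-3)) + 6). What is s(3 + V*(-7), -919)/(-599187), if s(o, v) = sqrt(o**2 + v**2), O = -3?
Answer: -sqrt(7645993)/1797561 ≈ -0.0015383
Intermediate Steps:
V = -29/3 (V = 7 + ((-3 - 7)*((6 - 1*(-3)) + 6))/9 = 7 + (-10*((6 + 3) + 6))/9 = 7 + (-10*(9 + 6))/9 = 7 + (-10*15)/9 = 7 + (1/9)*(-150) = 7 - 50/3 = -29/3 ≈ -9.6667)
s(3 + V*(-7), -919)/(-599187) = sqrt((3 - 29/3*(-7))**2 + (-919)**2)/(-599187) = sqrt((3 + 203/3)**2 + 844561)*(-1/599187) = sqrt((212/3)**2 + 844561)*(-1/599187) = sqrt(44944/9 + 844561)*(-1/599187) = sqrt(7645993/9)*(-1/599187) = (sqrt(7645993)/3)*(-1/599187) = -sqrt(7645993)/1797561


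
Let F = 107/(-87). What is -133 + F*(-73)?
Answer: -3760/87 ≈ -43.218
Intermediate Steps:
F = -107/87 (F = 107*(-1/87) = -107/87 ≈ -1.2299)
-133 + F*(-73) = -133 - 107/87*(-73) = -133 + 7811/87 = -3760/87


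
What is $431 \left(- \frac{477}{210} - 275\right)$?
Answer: $- \frac{8365279}{70} \approx -1.195 \cdot 10^{5}$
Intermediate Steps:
$431 \left(- \frac{477}{210} - 275\right) = 431 \left(\left(-477\right) \frac{1}{210} - 275\right) = 431 \left(- \frac{159}{70} - 275\right) = 431 \left(- \frac{19409}{70}\right) = - \frac{8365279}{70}$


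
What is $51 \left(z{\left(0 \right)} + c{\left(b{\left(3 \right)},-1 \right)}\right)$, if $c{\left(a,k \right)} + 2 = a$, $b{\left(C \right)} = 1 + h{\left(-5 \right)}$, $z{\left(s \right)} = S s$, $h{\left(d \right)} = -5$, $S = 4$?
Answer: $-306$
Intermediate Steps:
$z{\left(s \right)} = 4 s$
$b{\left(C \right)} = -4$ ($b{\left(C \right)} = 1 - 5 = -4$)
$c{\left(a,k \right)} = -2 + a$
$51 \left(z{\left(0 \right)} + c{\left(b{\left(3 \right)},-1 \right)}\right) = 51 \left(4 \cdot 0 - 6\right) = 51 \left(0 - 6\right) = 51 \left(-6\right) = -306$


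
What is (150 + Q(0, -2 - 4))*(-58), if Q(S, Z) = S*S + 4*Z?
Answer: -7308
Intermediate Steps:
Q(S, Z) = S**2 + 4*Z
(150 + Q(0, -2 - 4))*(-58) = (150 + (0**2 + 4*(-2 - 4)))*(-58) = (150 + (0 + 4*(-6)))*(-58) = (150 + (0 - 24))*(-58) = (150 - 24)*(-58) = 126*(-58) = -7308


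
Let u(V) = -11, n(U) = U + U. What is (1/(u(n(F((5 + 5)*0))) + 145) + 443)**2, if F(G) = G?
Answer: 3523965769/17956 ≈ 1.9626e+5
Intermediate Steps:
n(U) = 2*U
(1/(u(n(F((5 + 5)*0))) + 145) + 443)**2 = (1/(-11 + 145) + 443)**2 = (1/134 + 443)**2 = (59363/134)**2 = 3523965769/17956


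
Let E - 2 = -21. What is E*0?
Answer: 0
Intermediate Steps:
E = -19 (E = 2 - 21 = -19)
E*0 = -19*0 = 0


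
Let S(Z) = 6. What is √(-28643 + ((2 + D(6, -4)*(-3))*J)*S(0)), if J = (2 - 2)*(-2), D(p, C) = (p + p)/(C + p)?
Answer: I*√28643 ≈ 169.24*I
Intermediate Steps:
D(p, C) = 2*p/(C + p) (D(p, C) = (2*p)/(C + p) = 2*p/(C + p))
J = 0 (J = 0*(-2) = 0)
√(-28643 + ((2 + D(6, -4)*(-3))*J)*S(0)) = √(-28643 + ((2 + (2*6/(-4 + 6))*(-3))*0)*6) = √(-28643 + ((2 + (2*6/2)*(-3))*0)*6) = √(-28643 + ((2 + (2*6*(½))*(-3))*0)*6) = √(-28643 + ((2 + 6*(-3))*0)*6) = √(-28643 + ((2 - 18)*0)*6) = √(-28643 - 16*0*6) = √(-28643 + 0*6) = √(-28643 + 0) = √(-28643) = I*√28643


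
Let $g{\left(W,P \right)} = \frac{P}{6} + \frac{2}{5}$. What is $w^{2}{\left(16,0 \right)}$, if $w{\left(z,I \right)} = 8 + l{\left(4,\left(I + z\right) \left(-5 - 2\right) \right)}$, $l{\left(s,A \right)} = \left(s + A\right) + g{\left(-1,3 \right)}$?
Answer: $\frac{982081}{100} \approx 9820.8$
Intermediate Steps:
$g{\left(W,P \right)} = \frac{2}{5} + \frac{P}{6}$ ($g{\left(W,P \right)} = P \frac{1}{6} + 2 \cdot \frac{1}{5} = \frac{P}{6} + \frac{2}{5} = \frac{2}{5} + \frac{P}{6}$)
$l{\left(s,A \right)} = \frac{9}{10} + A + s$ ($l{\left(s,A \right)} = \left(s + A\right) + \left(\frac{2}{5} + \frac{1}{6} \cdot 3\right) = \left(A + s\right) + \left(\frac{2}{5} + \frac{1}{2}\right) = \left(A + s\right) + \frac{9}{10} = \frac{9}{10} + A + s$)
$w{\left(z,I \right)} = \frac{129}{10} - 7 I - 7 z$ ($w{\left(z,I \right)} = 8 + \left(\frac{9}{10} + \left(I + z\right) \left(-5 - 2\right) + 4\right) = 8 + \left(\frac{9}{10} + \left(I + z\right) \left(-7\right) + 4\right) = 8 + \left(\frac{9}{10} - \left(7 I + 7 z\right) + 4\right) = 8 - \left(- \frac{49}{10} + 7 I + 7 z\right) = \frac{129}{10} - 7 I - 7 z$)
$w^{2}{\left(16,0 \right)} = \left(\frac{129}{10} - 0 - 112\right)^{2} = \left(\frac{129}{10} + 0 - 112\right)^{2} = \left(- \frac{991}{10}\right)^{2} = \frac{982081}{100}$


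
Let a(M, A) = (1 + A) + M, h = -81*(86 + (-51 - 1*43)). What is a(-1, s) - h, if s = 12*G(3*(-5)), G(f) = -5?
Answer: -708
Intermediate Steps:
h = 648 (h = -81*(86 + (-51 - 43)) = -81*(86 - 94) = -81*(-8) = 648)
s = -60 (s = 12*(-5) = -60)
a(M, A) = 1 + A + M
a(-1, s) - h = (1 - 60 - 1) - 1*648 = -60 - 648 = -708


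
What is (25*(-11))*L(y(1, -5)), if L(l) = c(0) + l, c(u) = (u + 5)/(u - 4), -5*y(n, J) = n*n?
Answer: 1595/4 ≈ 398.75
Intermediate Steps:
y(n, J) = -n²/5 (y(n, J) = -n*n/5 = -n²/5)
c(u) = (5 + u)/(-4 + u)
L(l) = -5/4 + l (L(l) = (5 + 0)/(-4 + 0) + l = 5/(-4) + l = -¼*5 + l = -5/4 + l)
(25*(-11))*L(y(1, -5)) = (25*(-11))*(-5/4 - ⅕*1²) = -275*(-5/4 - ⅕*1) = -275*(-5/4 - ⅕) = -275*(-29/20) = 1595/4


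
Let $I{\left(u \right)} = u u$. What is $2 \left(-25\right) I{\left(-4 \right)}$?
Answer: $-800$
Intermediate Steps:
$I{\left(u \right)} = u^{2}$
$2 \left(-25\right) I{\left(-4 \right)} = 2 \left(-25\right) \left(-4\right)^{2} = \left(-50\right) 16 = -800$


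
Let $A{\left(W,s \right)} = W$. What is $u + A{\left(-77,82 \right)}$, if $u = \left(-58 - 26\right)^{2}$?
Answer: $6979$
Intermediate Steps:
$u = 7056$ ($u = \left(-84\right)^{2} = 7056$)
$u + A{\left(-77,82 \right)} = 7056 - 77 = 6979$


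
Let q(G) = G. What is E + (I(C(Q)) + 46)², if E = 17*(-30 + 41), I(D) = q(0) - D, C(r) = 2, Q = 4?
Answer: 2123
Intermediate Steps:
I(D) = -D (I(D) = 0 - D = -D)
E = 187 (E = 17*11 = 187)
E + (I(C(Q)) + 46)² = 187 + (-1*2 + 46)² = 187 + (-2 + 46)² = 187 + 44² = 187 + 1936 = 2123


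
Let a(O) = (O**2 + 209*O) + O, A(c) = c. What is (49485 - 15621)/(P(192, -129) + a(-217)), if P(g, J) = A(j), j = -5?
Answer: 16932/757 ≈ 22.367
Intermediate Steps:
a(O) = O**2 + 210*O
P(g, J) = -5
(49485 - 15621)/(P(192, -129) + a(-217)) = (49485 - 15621)/(-5 - 217*(210 - 217)) = 33864/(-5 - 217*(-7)) = 33864/(-5 + 1519) = 33864/1514 = 33864*(1/1514) = 16932/757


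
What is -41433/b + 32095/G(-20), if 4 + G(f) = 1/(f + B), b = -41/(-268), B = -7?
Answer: -1245869961/4469 ≈ -2.7878e+5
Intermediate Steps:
b = 41/268 (b = -41*(-1/268) = 41/268 ≈ 0.15299)
G(f) = -4 + 1/(-7 + f) (G(f) = -4 + 1/(f - 7) = -4 + 1/(-7 + f))
-41433/b + 32095/G(-20) = -41433/41/268 + 32095/(((29 - 4*(-20))/(-7 - 20))) = -41433*268/41 + 32095/(((29 + 80)/(-27))) = -11104044/41 + 32095/((-1/27*109)) = -11104044/41 + 32095/(-109/27) = -11104044/41 + 32095*(-27/109) = -11104044/41 - 866565/109 = -1245869961/4469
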